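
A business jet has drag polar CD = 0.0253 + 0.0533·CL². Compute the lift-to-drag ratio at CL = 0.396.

CD = 0.0253 + 0.0533 × 0.396² = 0.03366
L/D = CL/CD = 0.396 / 0.03366 = 11.8

L/D = 11.8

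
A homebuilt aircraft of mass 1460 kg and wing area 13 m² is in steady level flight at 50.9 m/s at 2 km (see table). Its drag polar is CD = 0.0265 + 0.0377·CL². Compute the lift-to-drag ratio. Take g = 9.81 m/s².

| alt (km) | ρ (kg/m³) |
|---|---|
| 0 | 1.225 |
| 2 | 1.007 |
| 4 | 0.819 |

At 2 km, from the table: ρ = 1.007 kg/m³.
Level flight ⇒ L = W = m·g = 1460 × 9.81 = 14323 N.
Dynamic pressure q = 0.5 × 1.007 × 50.9² = 1304 Pa.
Required CL = L/(qS) = 14323/(1304·13) = 0.8446.
CD = 0.0265 + 0.0377 × 0.8446² = 0.05339.
L/D = CL/CD = 0.8446 / 0.05339 = 15.8

L/D = 15.8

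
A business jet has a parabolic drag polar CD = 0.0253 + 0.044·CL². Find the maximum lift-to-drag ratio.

(L/D)max = 15

For CD = CD0 + K·CL², (L/D)max occurs at CL* = √(CD0/K) and equals 1/(2√(K·CD0)).
(L/D)max = 1/(2√(0.044 × 0.0253)) = 1/(2 × 0.03336) = 15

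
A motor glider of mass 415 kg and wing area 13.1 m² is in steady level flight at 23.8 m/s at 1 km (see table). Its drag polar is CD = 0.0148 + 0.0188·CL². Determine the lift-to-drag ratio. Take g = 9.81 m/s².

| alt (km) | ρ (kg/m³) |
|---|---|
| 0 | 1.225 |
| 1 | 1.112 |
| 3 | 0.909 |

At 1 km, from the table: ρ = 1.112 kg/m³.
Level flight ⇒ L = W = m·g = 415 × 9.81 = 4071.2 N.
Dynamic pressure q = 0.5 × 1.112 × 23.8² = 314.9 Pa.
CL = 2W/(ρv²S) = 2×4071.2/(1.112×23.8²×13.1) = 0.9868.
CD = 0.0148 + 0.0188 × 0.9868² = 0.03311.
L/D = CL/CD = 0.9868 / 0.03311 = 29.8

L/D = 29.8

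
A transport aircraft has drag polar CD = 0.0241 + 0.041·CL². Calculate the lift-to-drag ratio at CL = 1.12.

L/D = 14.8

CD = 0.0241 + 0.041 × 1.12² = 0.07553
L/D = CL/CD = 1.12 / 0.07553 = 14.8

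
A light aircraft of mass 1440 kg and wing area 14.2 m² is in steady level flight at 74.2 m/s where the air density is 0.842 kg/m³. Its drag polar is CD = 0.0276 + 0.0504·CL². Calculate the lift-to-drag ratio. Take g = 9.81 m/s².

In steady level flight, lift balances weight: W = mg = 1440 × 9.81 = 14126 N.
q = ½ρv² = ½ × 0.842 × 74.2² = 2318 Pa.
CL = 2W/(ρv²S) = 2×14126/(0.842×74.2²×14.2) = 0.4292.
CD = 0.0276 + 0.0504 × 0.4292² = 0.03688.
L/D = CL/CD = 0.4292 / 0.03688 = 11.6

L/D = 11.6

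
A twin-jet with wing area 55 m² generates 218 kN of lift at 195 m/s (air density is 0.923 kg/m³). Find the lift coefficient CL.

From L = ½ρv²S·CL, rearranging gives CL = 2L/(ρv²S).
CL = 2 × 2.18×10^5 / (0.923 × 195² × 55) = 0.226

CL = 0.226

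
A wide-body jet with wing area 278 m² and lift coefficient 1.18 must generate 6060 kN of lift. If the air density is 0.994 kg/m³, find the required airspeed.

v = 193 m/s

L = ½ρv²S·CL ⇒ v = √(2L/(ρ·S·CL))
v = √(2 × 6.06×10^6 / (0.994 × 278 × 1.18)) = √37170 = 193 m/s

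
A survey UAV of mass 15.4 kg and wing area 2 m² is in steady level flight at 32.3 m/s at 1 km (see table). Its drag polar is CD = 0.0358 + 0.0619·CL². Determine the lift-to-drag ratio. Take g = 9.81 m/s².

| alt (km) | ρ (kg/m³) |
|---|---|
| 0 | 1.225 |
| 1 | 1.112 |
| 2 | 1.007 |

L/D = 3.53

At 1 km, from the table: ρ = 1.112 kg/m³.
Level flight ⇒ L = W = m·g = 15.4 × 9.81 = 151.07 N.
q = ½ρv² = ½ × 1.112 × 32.3² = 580.1 Pa.
CL = 2W/(ρv²S) = 2×151.07/(1.112×32.3²×2) = 0.1302.
CD = 0.0358 + 0.0619 × 0.1302² = 0.03685.
L/D = CL/CD = 0.1302 / 0.03685 = 3.53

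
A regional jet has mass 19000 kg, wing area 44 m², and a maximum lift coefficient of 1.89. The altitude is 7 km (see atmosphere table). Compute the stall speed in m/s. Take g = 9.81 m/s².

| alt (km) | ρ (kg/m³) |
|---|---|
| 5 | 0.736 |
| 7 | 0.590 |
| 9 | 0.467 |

V_stall = 87.2 m/s

At 7 km, from the table: ρ = 0.590 kg/m³.
At stall, lift equals weight: L = W = m·g = 19000 × 9.81 = 1.864×10^5 N.
From L = ½ρV²S·CL,max = W: V_stall = √(2W/(ρSCL,max)) = √(2·1.864×10^5/(0.59·44·1.89))
V_stall = √7598 = 87.2 m/s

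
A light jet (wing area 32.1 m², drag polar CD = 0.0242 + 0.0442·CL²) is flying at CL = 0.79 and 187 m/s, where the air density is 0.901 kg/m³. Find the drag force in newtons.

D = 26200 N

CD = 0.0242 + 0.0442 × 0.79² = 0.05179
D = ½ρv²S·CD = ½ × 0.901 × 187² × 32.1 × 0.05179 = 26200 N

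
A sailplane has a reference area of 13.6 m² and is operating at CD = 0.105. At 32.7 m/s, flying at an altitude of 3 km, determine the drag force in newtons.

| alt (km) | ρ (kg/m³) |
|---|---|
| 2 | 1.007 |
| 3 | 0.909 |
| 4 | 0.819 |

D = 694 N

At 3 km, from the table: ρ = 0.909 kg/m³.
D = ½ρv²S·CD = ½ × 0.909 × 32.7² × 13.6 × 0.105 = 694 N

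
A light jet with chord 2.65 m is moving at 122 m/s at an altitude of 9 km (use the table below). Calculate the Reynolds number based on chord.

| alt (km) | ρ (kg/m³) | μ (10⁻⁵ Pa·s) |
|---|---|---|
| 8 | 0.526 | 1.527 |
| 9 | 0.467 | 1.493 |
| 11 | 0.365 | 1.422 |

At 9 km, from the table: ρ = 0.467 kg/m³, μ = 1.493×10⁻⁵ Pa·s.
Re = ρ·v·c/μ = 0.467 × 122 × 2.65 / (1.493×10⁻⁵) = 1.01×10^7

Re = 1.01×10^7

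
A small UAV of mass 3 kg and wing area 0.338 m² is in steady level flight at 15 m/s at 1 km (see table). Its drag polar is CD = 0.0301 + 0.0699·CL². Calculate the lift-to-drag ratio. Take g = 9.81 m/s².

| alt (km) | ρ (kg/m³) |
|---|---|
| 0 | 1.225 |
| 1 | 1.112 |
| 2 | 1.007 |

L/D = 10.9

At 1 km, from the table: ρ = 1.112 kg/m³.
Level flight ⇒ L = W = m·g = 3 × 9.81 = 29.43 N.
Dynamic pressure q = 0.5 × 1.112 × 15² = 125.1 Pa.
CL = 2W/(ρv²S) = 2×29.43/(1.112×15²×0.338) = 0.696.
CD = 0.0301 + 0.0699 × 0.696² = 0.06396.
L/D = CL/CD = 0.696 / 0.06396 = 10.9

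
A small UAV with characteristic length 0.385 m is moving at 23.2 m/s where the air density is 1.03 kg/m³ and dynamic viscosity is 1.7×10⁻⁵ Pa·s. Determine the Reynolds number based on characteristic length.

Re = ρ·v·c/μ = 1.03 × 23.2 × 0.385 / (1.7×10⁻⁵) = 5.41×10^5

Re = 5.41×10^5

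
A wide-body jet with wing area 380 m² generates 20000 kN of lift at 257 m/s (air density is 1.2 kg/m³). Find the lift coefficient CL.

From L = ½ρv²S·CL, rearranging gives CL = 2L/(ρv²S).
CL = 2 × 2×10^7 / (1.2 × 257² × 380) = 1.33

CL = 1.33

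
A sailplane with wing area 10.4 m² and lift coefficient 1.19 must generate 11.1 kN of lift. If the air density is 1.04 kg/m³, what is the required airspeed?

L = ½ρv²S·CL ⇒ v = √(2L/(ρ·S·CL))
v = √(2 × 11100 / (1.04 × 10.4 × 1.19)) = √1725 = 41.5 m/s

v = 41.5 m/s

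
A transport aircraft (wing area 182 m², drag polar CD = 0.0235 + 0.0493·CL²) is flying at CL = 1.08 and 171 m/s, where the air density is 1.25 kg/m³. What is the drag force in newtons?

CD = 0.0235 + 0.0493 × 1.08² = 0.081
D = ½ρv²S·CD = ½ × 1.25 × 171² × 182 × 0.081 = 2.69×10^5 N

D = 2.69×10^5 N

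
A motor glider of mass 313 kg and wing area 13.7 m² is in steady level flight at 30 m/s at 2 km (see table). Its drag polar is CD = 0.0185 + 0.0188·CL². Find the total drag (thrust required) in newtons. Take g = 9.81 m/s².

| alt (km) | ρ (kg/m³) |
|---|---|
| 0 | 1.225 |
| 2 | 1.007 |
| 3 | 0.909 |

At 2 km, from the table: ρ = 1.007 kg/m³.
In steady level flight, lift balances weight: W = mg = 313 × 9.81 = 3070.5 N.
Dynamic pressure q = 0.5 × 1.007 × 30² = 453.1 Pa.
Required CL = L/(qS) = 3070.5/(453.1·13.7) = 0.4946.
CD = 0.0185 + 0.0188 × 0.4946² = 0.0231.
D = q·S·CD = 453.1 × 13.7 × 0.0231 = 143.4 N

D = 143 N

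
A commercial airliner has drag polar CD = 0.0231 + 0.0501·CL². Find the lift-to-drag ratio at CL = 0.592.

CD = 0.0231 + 0.0501 × 0.592² = 0.04066
L/D = CL/CD = 0.592 / 0.04066 = 14.6

L/D = 14.6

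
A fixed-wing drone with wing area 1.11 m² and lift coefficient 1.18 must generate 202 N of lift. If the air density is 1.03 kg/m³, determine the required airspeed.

L = ½ρv²S·CL ⇒ v = √(2L/(ρ·S·CL))
v = √(2 × 202 / (1.03 × 1.11 × 1.18)) = √299.5 = 17.3 m/s

v = 17.3 m/s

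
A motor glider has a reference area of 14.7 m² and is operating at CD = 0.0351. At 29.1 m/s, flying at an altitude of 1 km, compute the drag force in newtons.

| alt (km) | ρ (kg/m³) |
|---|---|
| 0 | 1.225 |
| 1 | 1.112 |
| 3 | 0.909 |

At 1 km, from the table: ρ = 1.112 kg/m³.
D = ½ρv²S·CD = ½ × 1.112 × 29.1² × 14.7 × 0.0351 = 243 N

D = 243 N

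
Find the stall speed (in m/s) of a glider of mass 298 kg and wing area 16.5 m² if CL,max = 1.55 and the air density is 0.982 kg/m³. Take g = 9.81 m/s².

V_stall = 15.3 m/s

Weight W = mg = 298 × 9.81 = 2923 N.
V_stall = √(2W/(ρ·S·CL,max)) = √(2 × 2923 / (0.982 × 16.5 × 1.55))
V_stall = √232.8 = 15.3 m/s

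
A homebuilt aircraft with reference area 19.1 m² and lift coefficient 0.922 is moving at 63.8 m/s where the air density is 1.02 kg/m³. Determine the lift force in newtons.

L = 36600 N

Dynamic pressure q = ½ρv² = ½ × 1.02 × 63.8² = 2076 Pa.
L = q·S·CL = 2076 × 19.1 × 0.922 = 36600 N ≈ 36.6 kN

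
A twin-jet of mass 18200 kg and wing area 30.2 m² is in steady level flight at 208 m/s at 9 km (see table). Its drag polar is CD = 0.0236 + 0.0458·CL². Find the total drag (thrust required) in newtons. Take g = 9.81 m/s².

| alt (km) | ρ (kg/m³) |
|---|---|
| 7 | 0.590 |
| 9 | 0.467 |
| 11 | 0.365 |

D = 12000 N

At 9 km, from the table: ρ = 0.467 kg/m³.
Level flight ⇒ L = W = m·g = 18200 × 9.81 = 1.7854×10^5 N.
Dynamic pressure q = 0.5 × 0.467 × 208² = 10100 Pa.
Required CL = L/(qS) = 1.7854×10^5/(10100·30.2) = 0.5852.
CD = 0.0236 + 0.0458 × 0.5852² = 0.03929.
D = q·S·CD = 10100 × 30.2 × 0.03929 = 11990 N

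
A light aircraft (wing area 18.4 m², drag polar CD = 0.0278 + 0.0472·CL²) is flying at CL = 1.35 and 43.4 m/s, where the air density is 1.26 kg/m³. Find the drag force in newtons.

CD = 0.0278 + 0.0472 × 1.35² = 0.1138
D = ½ρv²S·CD = ½ × 1.26 × 43.4² × 18.4 × 0.1138 = 2490 N

D = 2490 N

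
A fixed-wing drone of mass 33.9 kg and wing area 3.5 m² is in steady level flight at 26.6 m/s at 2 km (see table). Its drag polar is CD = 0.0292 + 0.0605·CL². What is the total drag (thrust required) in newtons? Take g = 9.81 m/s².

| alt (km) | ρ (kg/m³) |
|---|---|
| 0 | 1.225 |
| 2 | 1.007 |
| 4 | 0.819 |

At 2 km, from the table: ρ = 1.007 kg/m³.
Weight W = mg = 33.9 × 9.81 = 332.56 N; in level flight L = W.
q = ½ρv² = ½ × 1.007 × 26.6² = 356.3 Pa.
CL = W/(q·S) = 332.56 / (356.3 × 3.5) = 0.2667.
CD = 0.0292 + 0.0605 × 0.2667² = 0.0335.
D = q·S·CD = 356.3 × 3.5 × 0.0335 = 41.78 N

D = 41.8 N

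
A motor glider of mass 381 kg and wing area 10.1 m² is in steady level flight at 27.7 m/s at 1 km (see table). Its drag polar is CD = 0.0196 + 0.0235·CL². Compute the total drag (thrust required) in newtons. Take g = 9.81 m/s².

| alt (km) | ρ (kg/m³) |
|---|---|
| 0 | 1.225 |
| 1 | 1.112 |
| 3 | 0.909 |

D = 161 N

At 1 km, from the table: ρ = 1.112 kg/m³.
In steady level flight, lift balances weight: W = mg = 381 × 9.81 = 3737.6 N.
Dynamic pressure q = 0.5 × 1.112 × 27.7² = 426.6 Pa.
CL = 2W/(ρv²S) = 2×3737.6/(1.112×27.7²×10.1) = 0.8674.
CD = 0.0196 + 0.0235 × 0.8674² = 0.03728.
D = q·S·CD = 426.6 × 10.1 × 0.03728 = 160.6 N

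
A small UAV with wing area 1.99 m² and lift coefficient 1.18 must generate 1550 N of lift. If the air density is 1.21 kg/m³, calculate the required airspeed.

L = ½ρv²S·CL ⇒ v = √(2L/(ρ·S·CL))
v = √(2 × 1550 / (1.21 × 1.99 × 1.18)) = √1091 = 33 m/s

v = 33 m/s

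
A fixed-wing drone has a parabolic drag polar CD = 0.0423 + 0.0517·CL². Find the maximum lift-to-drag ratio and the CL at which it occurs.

For CD = CD0 + K·CL², (L/D)max occurs at CL* = √(CD0/K) and equals 1/(2√(K·CD0)).
(L/D)max = 1/(2√(0.0517 × 0.0423)) = 1/(2 × 0.04676) = 10.7
CL* = √(0.0423/0.0517) = 0.905

(L/D)max = 10.7, at CL = 0.905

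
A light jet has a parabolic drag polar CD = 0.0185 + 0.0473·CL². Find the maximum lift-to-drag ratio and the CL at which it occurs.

(L/D)max = 16.9, at CL = 0.625

For CD = CD0 + K·CL², (L/D)max occurs at CL* = √(CD0/K) and equals 1/(2√(K·CD0)).
(L/D)max = 1/(2√(0.0473 × 0.0185)) = 1/(2 × 0.02958) = 16.9
CL* = √(0.0185/0.0473) = 0.625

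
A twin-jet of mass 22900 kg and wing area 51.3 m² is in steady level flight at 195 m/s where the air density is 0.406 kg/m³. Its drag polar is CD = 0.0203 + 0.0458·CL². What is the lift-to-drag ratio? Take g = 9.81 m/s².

L/D = 16.2

In steady level flight, lift balances weight: W = mg = 22900 × 9.81 = 2.2465×10^5 N.
q = ½ρv² = ½ × 0.406 × 195² = 7719 Pa.
Required CL = L/(qS) = 2.2465×10^5/(7719·51.3) = 0.5673.
CD = 0.0203 + 0.0458 × 0.5673² = 0.03504.
L/D = CL/CD = 0.5673 / 0.03504 = 16.2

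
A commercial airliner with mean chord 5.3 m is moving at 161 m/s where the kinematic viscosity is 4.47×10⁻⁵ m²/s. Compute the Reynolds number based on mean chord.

Re = 1.91×10^7

Re = v·c/ν = 161 × 5.3 / (4.47×10⁻⁵) = 1.91×10^7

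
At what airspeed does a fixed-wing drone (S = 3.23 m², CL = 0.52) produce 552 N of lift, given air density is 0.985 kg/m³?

L = ½ρv²S·CL ⇒ v = √(2L/(ρ·S·CL))
v = √(2 × 552 / (0.985 × 3.23 × 0.52)) = √667.3 = 25.8 m/s

v = 25.8 m/s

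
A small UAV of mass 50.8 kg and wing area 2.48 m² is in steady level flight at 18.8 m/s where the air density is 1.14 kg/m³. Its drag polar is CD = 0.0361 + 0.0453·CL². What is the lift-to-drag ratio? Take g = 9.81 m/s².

L/D = 12.3

Level flight ⇒ L = W = m·g = 50.8 × 9.81 = 498.35 N.
Dynamic pressure q = 0.5 × 1.14 × 18.8² = 201.5 Pa.
CL = 2W/(ρv²S) = 2×498.35/(1.14×18.8²×2.48) = 0.9974.
CD = 0.0361 + 0.0453 × 0.9974² = 0.08117.
L/D = CL/CD = 0.9974 / 0.08117 = 12.3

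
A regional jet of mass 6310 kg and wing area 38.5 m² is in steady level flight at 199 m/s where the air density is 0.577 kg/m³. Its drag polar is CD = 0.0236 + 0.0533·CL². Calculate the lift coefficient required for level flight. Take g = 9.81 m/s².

In steady level flight, lift balances weight: W = mg = 6310 × 9.81 = 61901 N.
q = ½ρv² = ½ × 0.577 × 199² = 11420 Pa.
CL = 2W/(ρv²S) = 2×61901/(0.577×199²×38.5) = 0.1407.

CL = 0.141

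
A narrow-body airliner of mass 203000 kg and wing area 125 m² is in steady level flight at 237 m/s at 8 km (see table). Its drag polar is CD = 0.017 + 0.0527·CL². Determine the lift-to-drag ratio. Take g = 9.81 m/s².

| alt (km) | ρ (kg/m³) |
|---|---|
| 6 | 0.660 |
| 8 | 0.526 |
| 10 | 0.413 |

At 8 km, from the table: ρ = 0.526 kg/m³.
Weight W = mg = 203000 × 9.81 = 1.9914×10^6 N; in level flight L = W.
q = ½ρv² = ½ × 0.526 × 237² = 14770 Pa.
Required CL = L/(qS) = 1.9914×10^6/(14770·125) = 1.078.
CD = 0.017 + 0.0527 × 1.078² = 0.07829.
L/D = CL/CD = 1.078 / 0.07829 = 13.8

L/D = 13.8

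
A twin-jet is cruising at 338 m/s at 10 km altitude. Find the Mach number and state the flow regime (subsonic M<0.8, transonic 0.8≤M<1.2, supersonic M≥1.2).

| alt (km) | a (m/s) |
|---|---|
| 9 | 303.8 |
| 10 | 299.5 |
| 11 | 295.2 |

M = 1.13 (transonic)

At 10 km, from the table: a = 299.5 m/s.
M = v/a = 338 / 299.5 = 1.13
M = 1.13 → transonic.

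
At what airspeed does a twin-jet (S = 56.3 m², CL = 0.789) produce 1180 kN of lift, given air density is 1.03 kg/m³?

L = ½ρv²S·CL ⇒ v = √(2L/(ρ·S·CL))
v = √(2 × 1.18×10^6 / (1.03 × 56.3 × 0.789)) = √51580 = 227 m/s

v = 227 m/s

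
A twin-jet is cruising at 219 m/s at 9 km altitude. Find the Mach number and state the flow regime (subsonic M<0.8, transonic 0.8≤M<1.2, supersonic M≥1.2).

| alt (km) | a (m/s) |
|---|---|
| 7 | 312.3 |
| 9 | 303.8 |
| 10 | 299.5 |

M = 0.721 (subsonic)

At 9 km, from the table: a = 303.8 m/s.
M = v/a = 219 / 303.8 = 0.721
M = 0.721 → subsonic.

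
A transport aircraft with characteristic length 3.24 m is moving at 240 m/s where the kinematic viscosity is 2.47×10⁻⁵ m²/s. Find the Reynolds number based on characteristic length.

Re = 3.15×10^7

Re = v·c/ν = 240 × 3.24 / (2.47×10⁻⁵) = 3.15×10^7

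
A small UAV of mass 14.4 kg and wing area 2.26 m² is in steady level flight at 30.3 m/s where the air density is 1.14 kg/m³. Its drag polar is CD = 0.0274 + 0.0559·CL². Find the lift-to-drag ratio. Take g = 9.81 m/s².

In steady level flight, lift balances weight: W = mg = 14.4 × 9.81 = 141.26 N.
q = ½ρv² = ½ × 1.14 × 30.3² = 523.3 Pa.
Required CL = L/(qS) = 141.26/(523.3·2.26) = 0.1194.
CD = 0.0274 + 0.0559 × 0.1194² = 0.0282.
L/D = CL/CD = 0.1194 / 0.0282 = 4.24

L/D = 4.24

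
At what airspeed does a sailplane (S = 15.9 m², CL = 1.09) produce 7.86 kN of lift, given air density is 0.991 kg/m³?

L = ½ρv²S·CL ⇒ v = √(2L/(ρ·S·CL))
v = √(2 × 7860 / (0.991 × 15.9 × 1.09)) = √915.3 = 30.3 m/s

v = 30.3 m/s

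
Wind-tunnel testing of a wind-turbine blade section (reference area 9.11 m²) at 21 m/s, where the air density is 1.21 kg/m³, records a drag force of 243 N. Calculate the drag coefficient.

CD = 0.1

From D = ½ρv²S·CD, rearranging gives CD = 2D/(ρv²S).
CD = 2 × 243 / (1.21 × 21² × 9.11) = 0.1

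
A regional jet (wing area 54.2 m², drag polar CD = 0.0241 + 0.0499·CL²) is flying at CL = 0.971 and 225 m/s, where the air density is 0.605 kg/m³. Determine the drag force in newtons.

D = 59100 N

CD = 0.0241 + 0.0499 × 0.971² = 0.07115
D = ½ρv²S·CD = ½ × 0.605 × 225² × 54.2 × 0.07115 = 59100 N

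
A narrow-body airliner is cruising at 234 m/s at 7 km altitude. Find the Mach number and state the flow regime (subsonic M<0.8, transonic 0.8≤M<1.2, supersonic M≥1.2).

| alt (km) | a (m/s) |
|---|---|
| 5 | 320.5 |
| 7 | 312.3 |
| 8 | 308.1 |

M = 0.749 (subsonic)

At 7 km, from the table: a = 312.3 m/s.
M = v/a = 234 / 312.3 = 0.749
M = 0.749 → subsonic.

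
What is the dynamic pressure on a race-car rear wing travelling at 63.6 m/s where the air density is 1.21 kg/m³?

q = ½ρv² = ½ × 1.21 × 63.6² = 2450 Pa

q = 2450 Pa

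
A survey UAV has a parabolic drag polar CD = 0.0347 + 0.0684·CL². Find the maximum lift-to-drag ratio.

(L/D)max = 10.3

For CD = CD0 + K·CL², (L/D)max occurs at CL* = √(CD0/K) and equals 1/(2√(K·CD0)).
(L/D)max = 1/(2√(0.0684 × 0.0347)) = 1/(2 × 0.04872) = 10.3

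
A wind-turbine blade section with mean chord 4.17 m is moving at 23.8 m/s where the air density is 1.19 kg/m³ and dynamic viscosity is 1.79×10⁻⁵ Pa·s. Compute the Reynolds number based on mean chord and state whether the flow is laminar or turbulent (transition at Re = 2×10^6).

Re = 6.6×10^6 (turbulent)

Re = ρ·v·c/μ = 1.19 × 23.8 × 4.17 / (1.79×10⁻⁵) = 6.6×10^6
Since 6.6×10^6 > 2×10^6, the flow is turbulent.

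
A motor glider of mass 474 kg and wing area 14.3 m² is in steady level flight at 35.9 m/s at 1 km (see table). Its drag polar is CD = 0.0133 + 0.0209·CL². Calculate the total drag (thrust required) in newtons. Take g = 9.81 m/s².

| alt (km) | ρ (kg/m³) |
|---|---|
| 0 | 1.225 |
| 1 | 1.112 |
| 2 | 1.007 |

At 1 km, from the table: ρ = 1.112 kg/m³.
Level flight ⇒ L = W = m·g = 474 × 9.81 = 4649.9 N.
Dynamic pressure q = 0.5 × 1.112 × 35.9² = 716.6 Pa.
CL = 2W/(ρv²S) = 2×4649.9/(1.112×35.9²×14.3) = 0.4538.
CD = 0.0133 + 0.0209 × 0.4538² = 0.0176.
D = q·S·CD = 716.6 × 14.3 × 0.0176 = 180.4 N

D = 180 N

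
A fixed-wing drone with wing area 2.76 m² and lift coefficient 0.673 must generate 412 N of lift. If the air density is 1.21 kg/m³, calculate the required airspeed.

L = ½ρv²S·CL ⇒ v = √(2L/(ρ·S·CL))
v = √(2 × 412 / (1.21 × 2.76 × 0.673)) = √366.6 = 19.1 m/s

v = 19.1 m/s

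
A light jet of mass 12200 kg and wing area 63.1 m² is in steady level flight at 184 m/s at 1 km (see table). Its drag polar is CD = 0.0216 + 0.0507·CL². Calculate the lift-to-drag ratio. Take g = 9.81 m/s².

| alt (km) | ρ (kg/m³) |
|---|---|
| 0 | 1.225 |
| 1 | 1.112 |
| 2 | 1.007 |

L/D = 4.56

At 1 km, from the table: ρ = 1.112 kg/m³.
Level flight ⇒ L = W = m·g = 12200 × 9.81 = 1.1968×10^5 N.
q = ½ρv² = ½ × 1.112 × 184² = 18820 Pa.
CL = 2W/(ρv²S) = 2×1.1968×10^5/(1.112×184²×63.1) = 0.1008.
CD = 0.0216 + 0.0507 × 0.1008² = 0.02211.
L/D = CL/CD = 0.1008 / 0.02211 = 4.56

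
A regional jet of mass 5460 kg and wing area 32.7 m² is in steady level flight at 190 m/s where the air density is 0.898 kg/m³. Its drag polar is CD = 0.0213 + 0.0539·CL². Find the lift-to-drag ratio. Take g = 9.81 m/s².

Weight W = mg = 5460 × 9.81 = 53563 N; in level flight L = W.
Dynamic pressure q = 0.5 × 0.898 × 190² = 16210 Pa.
CL = W/(q·S) = 53563 / (16210 × 32.7) = 0.1011.
CD = 0.0213 + 0.0539 × 0.1011² = 0.02185.
L/D = CL/CD = 0.1011 / 0.02185 = 4.62

L/D = 4.62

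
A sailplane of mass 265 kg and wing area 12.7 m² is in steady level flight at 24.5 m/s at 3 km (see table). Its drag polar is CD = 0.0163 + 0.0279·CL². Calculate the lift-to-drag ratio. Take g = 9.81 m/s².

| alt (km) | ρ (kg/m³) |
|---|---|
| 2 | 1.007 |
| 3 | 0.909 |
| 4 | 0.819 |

L/D = 23.4

At 3 km, from the table: ρ = 0.909 kg/m³.
In steady level flight, lift balances weight: W = mg = 265 × 9.81 = 2599.7 N.
Dynamic pressure q = 0.5 × 0.909 × 24.5² = 272.8 Pa.
Required CL = L/(qS) = 2599.7/(272.8·12.7) = 0.7503.
CD = 0.0163 + 0.0279 × 0.7503² = 0.03201.
L/D = CL/CD = 0.7503 / 0.03201 = 23.4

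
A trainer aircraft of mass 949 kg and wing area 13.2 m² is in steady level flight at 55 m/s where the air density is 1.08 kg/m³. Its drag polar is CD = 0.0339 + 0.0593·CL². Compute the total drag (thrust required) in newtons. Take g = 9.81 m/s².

D = 969 N

In steady level flight, lift balances weight: W = mg = 949 × 9.81 = 9309.7 N.
q = ½ρv² = ½ × 1.08 × 55² = 1634 Pa.
CL = 2W/(ρv²S) = 2×9309.7/(1.08×55²×13.2) = 0.4318.
CD = 0.0339 + 0.0593 × 0.4318² = 0.04495.
D = q·S·CD = 1634 × 13.2 × 0.04495 = 969.3 N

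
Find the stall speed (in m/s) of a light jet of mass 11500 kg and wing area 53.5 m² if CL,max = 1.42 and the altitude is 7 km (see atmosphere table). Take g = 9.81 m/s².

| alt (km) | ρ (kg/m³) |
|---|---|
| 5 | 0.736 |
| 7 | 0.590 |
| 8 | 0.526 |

At 7 km, from the table: ρ = 0.590 kg/m³.
At stall, lift equals weight: L = W = m·g = 11500 × 9.81 = 1.128×10^5 N.
From L = ½ρV²S·CL,max = W: V_stall = √(2W/(ρSCL,max)) = √(2·1.128×10^5/(0.59·53.5·1.42))
V_stall = √5034 = 70.9 m/s

V_stall = 70.9 m/s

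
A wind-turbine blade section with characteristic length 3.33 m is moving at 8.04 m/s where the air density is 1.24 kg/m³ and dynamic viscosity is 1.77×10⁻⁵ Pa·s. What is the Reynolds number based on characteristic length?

Re = 1.88×10^6

Re = ρ·v·c/μ = 1.24 × 8.04 × 3.33 / (1.77×10⁻⁵) = 1.88×10^6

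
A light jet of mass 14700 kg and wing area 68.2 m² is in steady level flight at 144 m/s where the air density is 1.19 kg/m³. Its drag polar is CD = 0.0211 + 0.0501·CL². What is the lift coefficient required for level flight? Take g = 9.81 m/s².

Level flight ⇒ L = W = m·g = 14700 × 9.81 = 1.4421×10^5 N.
Dynamic pressure q = 0.5 × 1.19 × 144² = 12340 Pa.
Required CL = L/(qS) = 1.4421×10^5/(12340·68.2) = 0.1714.

CL = 0.171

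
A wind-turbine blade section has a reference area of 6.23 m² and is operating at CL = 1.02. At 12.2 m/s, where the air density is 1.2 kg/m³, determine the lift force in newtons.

L = 567 N

L = ½ρv²S·CL = ½ × 1.2 × 12.2² × 6.23 × 1.02 = 567 N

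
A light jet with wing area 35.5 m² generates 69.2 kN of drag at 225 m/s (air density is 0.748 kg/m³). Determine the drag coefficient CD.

CD = 0.103

From D = ½ρv²S·CD, rearranging gives CD = 2D/(ρv²S).
CD = 2 × 69200 / (0.748 × 225² × 35.5) = 0.103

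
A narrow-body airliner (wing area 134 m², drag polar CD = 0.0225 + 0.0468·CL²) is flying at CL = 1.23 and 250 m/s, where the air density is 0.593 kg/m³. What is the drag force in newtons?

CD = 0.0225 + 0.0468 × 1.23² = 0.0933
D = ½ρv²S·CD = ½ × 0.593 × 250² × 134 × 0.0933 = 2.32×10^5 N

D = 2.32×10^5 N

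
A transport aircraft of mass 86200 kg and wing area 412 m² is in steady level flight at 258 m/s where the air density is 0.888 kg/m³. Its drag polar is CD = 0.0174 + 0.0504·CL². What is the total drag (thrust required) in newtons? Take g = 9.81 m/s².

D = 2.15×10^5 N

In steady level flight, lift balances weight: W = mg = 86200 × 9.81 = 8.4562×10^5 N.
Dynamic pressure q = 0.5 × 0.888 × 258² = 29550 Pa.
CL = 2W/(ρv²S) = 2×8.4562×10^5/(0.888×258²×412) = 0.06945.
CD = 0.0174 + 0.0504 × 0.06945² = 0.01764.
D = q·S·CD = 29550 × 412 × 0.01764 = 2.148×10^5 N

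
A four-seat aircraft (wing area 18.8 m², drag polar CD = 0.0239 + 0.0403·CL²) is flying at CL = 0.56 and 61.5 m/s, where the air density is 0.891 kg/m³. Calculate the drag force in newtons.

CD = 0.0239 + 0.0403 × 0.56² = 0.03654
D = ½ρv²S·CD = ½ × 0.891 × 61.5² × 18.8 × 0.03654 = 1160 N

D = 1160 N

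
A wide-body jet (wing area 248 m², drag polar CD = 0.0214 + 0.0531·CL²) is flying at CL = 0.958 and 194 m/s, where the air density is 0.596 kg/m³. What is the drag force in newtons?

CD = 0.0214 + 0.0531 × 0.958² = 0.07013
D = ½ρv²S·CD = ½ × 0.596 × 194² × 248 × 0.07013 = 1.95×10^5 N

D = 1.95×10^5 N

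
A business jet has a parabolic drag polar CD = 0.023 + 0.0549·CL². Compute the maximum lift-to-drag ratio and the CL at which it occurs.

(L/D)max = 14.1, at CL = 0.647

For CD = CD0 + K·CL², (L/D)max occurs at CL* = √(CD0/K) and equals 1/(2√(K·CD0)).
(L/D)max = 1/(2√(0.0549 × 0.023)) = 1/(2 × 0.03553) = 14.1
CL* = √(0.023/0.0549) = 0.647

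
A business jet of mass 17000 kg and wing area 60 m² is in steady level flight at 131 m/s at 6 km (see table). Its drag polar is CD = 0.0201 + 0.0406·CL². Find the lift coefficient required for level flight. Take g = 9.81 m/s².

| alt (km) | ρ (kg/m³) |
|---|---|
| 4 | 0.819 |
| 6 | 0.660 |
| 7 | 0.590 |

CL = 0.491

At 6 km, from the table: ρ = 0.660 kg/m³.
Level flight ⇒ L = W = m·g = 17000 × 9.81 = 1.6677×10^5 N.
Dynamic pressure q = 0.5 × 0.66 × 131² = 5663 Pa.
Required CL = L/(qS) = 1.6677×10^5/(5663·60) = 0.4908.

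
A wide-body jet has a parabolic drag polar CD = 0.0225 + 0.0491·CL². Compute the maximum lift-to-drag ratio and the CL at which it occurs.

For CD = CD0 + K·CL², (L/D)max occurs at CL* = √(CD0/K) and equals 1/(2√(K·CD0)).
(L/D)max = 1/(2√(0.0491 × 0.0225)) = 1/(2 × 0.03324) = 15
CL* = √(0.0225/0.0491) = 0.677

(L/D)max = 15, at CL = 0.677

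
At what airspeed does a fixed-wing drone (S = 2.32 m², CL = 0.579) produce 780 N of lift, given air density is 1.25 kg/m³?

v = 30.5 m/s

L = ½ρv²S·CL ⇒ v = √(2L/(ρ·S·CL))
v = √(2 × 780 / (1.25 × 2.32 × 0.579)) = √929.1 = 30.5 m/s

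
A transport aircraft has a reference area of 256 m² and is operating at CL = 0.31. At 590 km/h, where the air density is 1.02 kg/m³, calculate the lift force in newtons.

Convert speed: v = 590 km/h ÷ 3.6 = 163.9 m/s.
Dynamic pressure q = ½ρv² = ½ × 1.02 × 163.9² = 13700 Pa.
L = q·S·CL = 13700 × 256 × 0.31 = 1.09×10^6 N ≈ 1090 kN

L = 1.09×10^6 N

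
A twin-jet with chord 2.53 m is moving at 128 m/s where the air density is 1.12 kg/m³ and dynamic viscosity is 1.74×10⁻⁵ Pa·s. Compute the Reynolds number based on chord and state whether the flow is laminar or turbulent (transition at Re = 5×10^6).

Re = ρ·v·c/μ = 1.12 × 128 × 2.53 / (1.74×10⁻⁵) = 2.08×10^7
Since 2.08×10^7 > 5×10^6, the flow is turbulent.

Re = 2.08×10^7 (turbulent)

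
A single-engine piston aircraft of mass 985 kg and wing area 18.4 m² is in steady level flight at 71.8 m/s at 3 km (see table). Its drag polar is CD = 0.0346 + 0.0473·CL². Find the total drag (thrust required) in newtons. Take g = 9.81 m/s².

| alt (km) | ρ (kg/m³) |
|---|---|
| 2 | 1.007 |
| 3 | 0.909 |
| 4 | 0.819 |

D = 1590 N

At 3 km, from the table: ρ = 0.909 kg/m³.
Weight W = mg = 985 × 9.81 = 9662.9 N; in level flight L = W.
Dynamic pressure q = 0.5 × 0.909 × 71.8² = 2343 Pa.
Required CL = L/(qS) = 9662.9/(2343·18.4) = 0.2241.
CD = 0.0346 + 0.0473 × 0.2241² = 0.03698.
D = q·S·CD = 2343 × 18.4 × 0.03698 = 1594 N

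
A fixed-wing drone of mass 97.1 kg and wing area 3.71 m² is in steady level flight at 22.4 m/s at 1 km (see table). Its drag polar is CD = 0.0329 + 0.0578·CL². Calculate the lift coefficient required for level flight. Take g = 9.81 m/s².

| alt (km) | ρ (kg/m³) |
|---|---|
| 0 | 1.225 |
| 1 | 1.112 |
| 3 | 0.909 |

At 1 km, from the table: ρ = 1.112 kg/m³.
Weight W = mg = 97.1 × 9.81 = 952.55 N; in level flight L = W.
Dynamic pressure q = 0.5 × 1.112 × 22.4² = 279 Pa.
Required CL = L/(qS) = 952.55/(279·3.71) = 0.9203.

CL = 0.92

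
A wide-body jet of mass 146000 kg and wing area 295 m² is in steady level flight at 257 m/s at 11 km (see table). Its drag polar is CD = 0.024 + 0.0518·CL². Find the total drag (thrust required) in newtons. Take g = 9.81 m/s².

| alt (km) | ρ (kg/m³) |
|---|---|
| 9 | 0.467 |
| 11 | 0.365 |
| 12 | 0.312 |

At 11 km, from the table: ρ = 0.365 kg/m³.
In steady level flight, lift balances weight: W = mg = 146000 × 9.81 = 1.4323×10^6 N.
q = ½ρv² = ½ × 0.365 × 257² = 12050 Pa.
CL = W/(q·S) = 1.4323×10^6 / (12050 × 295) = 0.4028.
CD = 0.024 + 0.0518 × 0.4028² = 0.0324.
D = q·S·CD = 12050 × 295 × 0.0324 = 1.152×10^5 N

D = 1.15×10^5 N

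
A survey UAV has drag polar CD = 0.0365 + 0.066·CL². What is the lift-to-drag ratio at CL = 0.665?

L/D = 10.1

CD = 0.0365 + 0.066 × 0.665² = 0.06569
L/D = CL/CD = 0.665 / 0.06569 = 10.1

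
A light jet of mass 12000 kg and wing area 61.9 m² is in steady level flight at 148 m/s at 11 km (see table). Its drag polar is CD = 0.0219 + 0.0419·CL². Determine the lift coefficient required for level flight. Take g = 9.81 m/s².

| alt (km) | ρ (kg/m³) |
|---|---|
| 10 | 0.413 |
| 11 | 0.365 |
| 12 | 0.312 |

CL = 0.476

At 11 km, from the table: ρ = 0.365 kg/m³.
In steady level flight, lift balances weight: W = mg = 12000 × 9.81 = 1.1772×10^5 N.
Dynamic pressure q = 0.5 × 0.365 × 148² = 3997 Pa.
CL = 2W/(ρv²S) = 2×1.1772×10^5/(0.365×148²×61.9) = 0.4757.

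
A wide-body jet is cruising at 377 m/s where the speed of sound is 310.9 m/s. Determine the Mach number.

M = v/a = 377 / 310.9 = 1.21

M = 1.21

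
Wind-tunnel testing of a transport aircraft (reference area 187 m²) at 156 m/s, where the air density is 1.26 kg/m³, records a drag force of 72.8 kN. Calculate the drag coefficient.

From D = ½ρv²S·CD, rearranging gives CD = 2D/(ρv²S).
CD = 2 × 72800 / (1.26 × 156² × 187) = 0.0254

CD = 0.0254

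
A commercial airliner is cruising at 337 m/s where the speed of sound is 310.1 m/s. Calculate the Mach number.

M = 1.09

M = v/a = 337 / 310.1 = 1.09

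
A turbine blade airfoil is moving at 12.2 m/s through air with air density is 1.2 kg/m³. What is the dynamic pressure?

q = ½ρv² = ½ × 1.2 × 12.2² = 89.3 Pa

q = 89.3 Pa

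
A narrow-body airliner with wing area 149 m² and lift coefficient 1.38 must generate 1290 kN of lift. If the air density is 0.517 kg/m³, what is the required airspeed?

v = 156 m/s

L = ½ρv²S·CL ⇒ v = √(2L/(ρ·S·CL))
v = √(2 × 1.29×10^6 / (0.517 × 149 × 1.38)) = √24270 = 156 m/s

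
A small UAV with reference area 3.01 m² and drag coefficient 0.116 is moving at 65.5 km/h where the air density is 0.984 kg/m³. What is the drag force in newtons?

Convert speed: v = 65.5 km/h ÷ 3.6 = 18.19 m/s.
Dynamic pressure q = ½ρv² = ½ × 0.984 × 18.19² = 162.9 Pa.
D = q·S·CD = 162.9 × 3.01 × 0.116 = 56.9 N

D = 56.9 N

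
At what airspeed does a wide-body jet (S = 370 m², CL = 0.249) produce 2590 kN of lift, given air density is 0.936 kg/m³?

L = ½ρv²S·CL ⇒ v = √(2L/(ρ·S·CL))
v = √(2 × 2.59×10^6 / (0.936 × 370 × 0.249)) = √60070 = 245 m/s

v = 245 m/s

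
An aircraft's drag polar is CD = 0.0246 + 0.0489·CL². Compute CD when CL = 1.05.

CD = 0.0785

CD = 0.0246 + 0.0489 × 1.05² = 0.0246 + 0.05391 = 0.0785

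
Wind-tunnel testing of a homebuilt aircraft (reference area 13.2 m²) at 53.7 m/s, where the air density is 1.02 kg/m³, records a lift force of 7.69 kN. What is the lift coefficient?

CL = 0.396

From L = ½ρv²S·CL, rearranging gives CL = 2L/(ρv²S).
CL = 2 × 7690 / (1.02 × 53.7² × 13.2) = 0.396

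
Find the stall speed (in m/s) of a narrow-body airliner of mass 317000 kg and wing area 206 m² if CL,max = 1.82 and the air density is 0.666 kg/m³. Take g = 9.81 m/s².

V_stall = 158 m/s

Weight W = mg = 317000 × 9.81 = 3.11×10^6 N.
V_stall = √(2W/(ρ·S·CL,max)) = √(2 × 3.11×10^6 / (0.666 × 206 × 1.82))
V_stall = √24910 = 158 m/s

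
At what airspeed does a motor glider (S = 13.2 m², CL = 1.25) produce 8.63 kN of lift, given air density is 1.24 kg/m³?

v = 29 m/s

L = ½ρv²S·CL ⇒ v = √(2L/(ρ·S·CL))
v = √(2 × 8630 / (1.24 × 13.2 × 1.25)) = √843.6 = 29 m/s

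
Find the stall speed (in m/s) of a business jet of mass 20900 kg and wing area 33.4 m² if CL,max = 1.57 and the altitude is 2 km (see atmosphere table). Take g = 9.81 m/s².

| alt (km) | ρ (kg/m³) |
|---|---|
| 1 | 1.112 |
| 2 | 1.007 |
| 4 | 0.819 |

At 2 km, from the table: ρ = 1.007 kg/m³.
Weight W = mg = 20900 × 9.81 = 2.05×10^5 N.
V_stall = √(2W/(ρ·S·CL,max)) = √(2 × 2.05×10^5 / (1.007 × 33.4 × 1.57))
V_stall = √7766 = 88.1 m/s

V_stall = 88.1 m/s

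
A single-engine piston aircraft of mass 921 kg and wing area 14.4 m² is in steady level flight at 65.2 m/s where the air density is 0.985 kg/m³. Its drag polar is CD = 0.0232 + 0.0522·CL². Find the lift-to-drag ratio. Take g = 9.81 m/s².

L/D = 10.7

Weight W = mg = 921 × 9.81 = 9035 N; in level flight L = W.
q = ½ρv² = ½ × 0.985 × 65.2² = 2094 Pa.
CL = W/(q·S) = 9035 / (2094 × 14.4) = 0.2997.
CD = 0.0232 + 0.0522 × 0.2997² = 0.02789.
L/D = CL/CD = 0.2997 / 0.02789 = 10.7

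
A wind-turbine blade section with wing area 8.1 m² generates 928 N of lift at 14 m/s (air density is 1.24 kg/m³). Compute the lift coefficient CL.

From L = ½ρv²S·CL, rearranging gives CL = 2L/(ρv²S).
CL = 2 × 928 / (1.24 × 14² × 8.1) = 0.943

CL = 0.943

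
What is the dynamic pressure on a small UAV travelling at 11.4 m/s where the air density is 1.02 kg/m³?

q = ½ρv² = ½ × 1.02 × 11.4² = 66.3 Pa

q = 66.3 Pa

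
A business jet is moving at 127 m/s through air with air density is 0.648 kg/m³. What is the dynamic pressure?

q = 5230 Pa

q = ½ρv² = ½ × 0.648 × 127² = 5230 Pa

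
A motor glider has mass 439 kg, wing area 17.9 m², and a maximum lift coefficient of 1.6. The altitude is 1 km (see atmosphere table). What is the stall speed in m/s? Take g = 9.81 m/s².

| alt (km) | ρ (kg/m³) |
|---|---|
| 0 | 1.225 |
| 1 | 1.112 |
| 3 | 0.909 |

V_stall = 16.4 m/s

At 1 km, from the table: ρ = 1.112 kg/m³.
Stall occurs when L = W at CL,max. W = mg = 439 × 9.81 = 4307 N.
V_stall = √(2W/(ρ·S·CL,max)) = √(2 × 4307 / (1.112 × 17.9 × 1.6))
V_stall = √270.4 = 16.4 m/s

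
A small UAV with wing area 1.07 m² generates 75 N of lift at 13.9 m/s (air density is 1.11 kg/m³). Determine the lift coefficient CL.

From L = ½ρv²S·CL, rearranging gives CL = 2L/(ρv²S).
CL = 2 × 75 / (1.11 × 13.9² × 1.07) = 0.654

CL = 0.654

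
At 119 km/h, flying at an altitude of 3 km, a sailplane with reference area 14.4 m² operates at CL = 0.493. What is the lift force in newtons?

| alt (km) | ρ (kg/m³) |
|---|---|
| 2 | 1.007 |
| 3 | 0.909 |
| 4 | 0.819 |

L = 3530 N

At 3 km, from the table: ρ = 0.909 kg/m³.
Convert speed: v = 119 km/h ÷ 3.6 = 33.06 m/s.
L = ½ρv²S·CL = ½ × 0.909 × 33.06² × 14.4 × 0.493 = 3530 N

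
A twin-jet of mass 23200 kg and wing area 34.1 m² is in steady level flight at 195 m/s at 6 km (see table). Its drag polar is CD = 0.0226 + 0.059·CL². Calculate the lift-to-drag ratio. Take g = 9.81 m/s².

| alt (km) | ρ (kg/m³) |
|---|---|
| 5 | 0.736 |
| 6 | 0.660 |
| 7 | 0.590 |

L/D = 13.5

At 6 km, from the table: ρ = 0.660 kg/m³.
Weight W = mg = 23200 × 9.81 = 2.2759×10^5 N; in level flight L = W.
q = ½ρv² = ½ × 0.66 × 195² = 12550 Pa.
CL = 2W/(ρv²S) = 2×2.2759×10^5/(0.66×195²×34.1) = 0.5319.
CD = 0.0226 + 0.059 × 0.5319² = 0.03929.
L/D = CL/CD = 0.5319 / 0.03929 = 13.5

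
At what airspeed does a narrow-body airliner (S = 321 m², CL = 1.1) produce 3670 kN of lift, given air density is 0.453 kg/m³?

L = ½ρv²S·CL ⇒ v = √(2L/(ρ·S·CL))
v = √(2 × 3.67×10^6 / (0.453 × 321 × 1.1)) = √45890 = 214 m/s

v = 214 m/s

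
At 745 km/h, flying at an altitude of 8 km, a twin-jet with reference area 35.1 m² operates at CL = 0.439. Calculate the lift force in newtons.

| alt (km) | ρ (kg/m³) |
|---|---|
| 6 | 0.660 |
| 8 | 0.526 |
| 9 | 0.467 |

At 8 km, from the table: ρ = 0.526 kg/m³.
Convert speed: v = 745 km/h ÷ 3.6 = 206.9 m/s.
L = ½ρv²S·CL = ½ × 0.526 × 206.9² × 35.1 × 0.439 = 1.74×10^5 N ≈ 174 kN

L = 1.74×10^5 N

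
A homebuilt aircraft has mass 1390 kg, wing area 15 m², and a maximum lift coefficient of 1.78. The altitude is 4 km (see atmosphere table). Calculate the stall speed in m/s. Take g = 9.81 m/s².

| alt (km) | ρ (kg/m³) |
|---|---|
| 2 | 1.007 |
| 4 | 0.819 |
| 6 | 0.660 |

At 4 km, from the table: ρ = 0.819 kg/m³.
At stall, lift equals weight: L = W = m·g = 1390 × 9.81 = 13640 N.
V_stall = √(2W/(ρ·S·CL,max)) = √(2 × 13640 / (0.819 × 15 × 1.78))
V_stall = √1247 = 35.3 m/s

V_stall = 35.3 m/s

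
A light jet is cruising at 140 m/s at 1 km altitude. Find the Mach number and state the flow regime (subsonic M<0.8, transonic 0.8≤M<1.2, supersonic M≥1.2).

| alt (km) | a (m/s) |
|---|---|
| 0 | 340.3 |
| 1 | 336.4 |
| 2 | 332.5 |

At 1 km, from the table: a = 336.4 m/s.
M = v/a = 140 / 336.4 = 0.416
M = 0.416 → subsonic.

M = 0.416 (subsonic)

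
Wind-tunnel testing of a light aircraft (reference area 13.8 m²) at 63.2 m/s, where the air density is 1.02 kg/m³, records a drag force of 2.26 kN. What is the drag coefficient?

CD = 0.0804

From D = ½ρv²S·CD, rearranging gives CD = 2D/(ρv²S).
CD = 2 × 2260 / (1.02 × 63.2² × 13.8) = 0.0804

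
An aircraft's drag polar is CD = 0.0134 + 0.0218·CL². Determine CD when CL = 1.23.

CD = 0.0134 + 0.0218 × 1.23² = 0.0134 + 0.03298 = 0.0464

CD = 0.0464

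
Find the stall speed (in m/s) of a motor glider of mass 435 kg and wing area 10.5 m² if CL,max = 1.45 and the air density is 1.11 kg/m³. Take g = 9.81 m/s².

At stall, lift equals weight: L = W = m·g = 435 × 9.81 = 4267 N.
V_stall = √(2W/(ρ·S·CL,max)) = √(2 × 4267 / (1.11 × 10.5 × 1.45))
V_stall = √505 = 22.5 m/s

V_stall = 22.5 m/s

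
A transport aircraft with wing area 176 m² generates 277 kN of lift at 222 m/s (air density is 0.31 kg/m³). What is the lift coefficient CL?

From L = ½ρv²S·CL, rearranging gives CL = 2L/(ρv²S).
CL = 2 × 2.77×10^5 / (0.31 × 222² × 176) = 0.206

CL = 0.206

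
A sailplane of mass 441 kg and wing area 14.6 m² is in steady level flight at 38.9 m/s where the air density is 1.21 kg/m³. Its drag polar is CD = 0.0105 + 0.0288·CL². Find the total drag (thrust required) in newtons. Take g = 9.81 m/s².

D = 181 N

Level flight ⇒ L = W = m·g = 441 × 9.81 = 4326.2 N.
Dynamic pressure q = 0.5 × 1.21 × 38.9² = 915.5 Pa.
Required CL = L/(qS) = 4326.2/(915.5·14.6) = 0.3237.
CD = 0.0105 + 0.0288 × 0.3237² = 0.01352.
D = q·S·CD = 915.5 × 14.6 × 0.01352 = 180.7 N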